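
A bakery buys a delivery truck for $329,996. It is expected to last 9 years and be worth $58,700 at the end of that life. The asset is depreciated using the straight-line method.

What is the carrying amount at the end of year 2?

Depreciable base = $329,996 − $58,700 = $271,296.
Annual expense = $271,296 / 9 = $30,144.
End of year 1: book value $299,852.
End of year 2: book value $269,708.

$269,708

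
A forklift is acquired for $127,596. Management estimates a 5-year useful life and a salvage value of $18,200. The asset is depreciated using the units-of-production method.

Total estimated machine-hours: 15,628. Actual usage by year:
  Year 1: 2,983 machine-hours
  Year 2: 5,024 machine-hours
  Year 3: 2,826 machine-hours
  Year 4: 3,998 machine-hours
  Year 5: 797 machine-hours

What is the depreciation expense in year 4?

Depreciable base = $127,596 − $18,200 = $109,396.
Rate = $109,396 / 15,628 machine-hours = $7 per machine-hour.
Year 1: 2,983 × $7 = $20,881. Book value $106,715.
Year 2: 5,024 × $7 = $35,168. Book value $71,547.
Year 3: 2,826 × $7 = $19,782. Book value $51,765.
Year 4: 3,998 × $7 = $27,986. Book value $23,779.

$27,986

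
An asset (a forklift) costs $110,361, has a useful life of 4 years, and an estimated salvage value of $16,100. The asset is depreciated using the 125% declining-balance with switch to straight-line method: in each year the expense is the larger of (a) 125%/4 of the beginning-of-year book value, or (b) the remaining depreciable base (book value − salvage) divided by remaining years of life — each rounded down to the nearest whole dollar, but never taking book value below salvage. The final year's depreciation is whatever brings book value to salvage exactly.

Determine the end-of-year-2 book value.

Depreciable base = $110,361 − $16,100 = $94,261.
Year 1: DB = ⌊$110,361 × 125%/4⌋ = $34,487; SL = ⌊$94,261/4⌋ = $23,565 → take DB $34,487. Book value $75,874.
Year 2: DB = ⌊$75,874 × 125%/4⌋ = $23,710; SL = ⌊$59,774/3⌋ = $19,924 → take DB $23,710. Book value $52,164.

$52,164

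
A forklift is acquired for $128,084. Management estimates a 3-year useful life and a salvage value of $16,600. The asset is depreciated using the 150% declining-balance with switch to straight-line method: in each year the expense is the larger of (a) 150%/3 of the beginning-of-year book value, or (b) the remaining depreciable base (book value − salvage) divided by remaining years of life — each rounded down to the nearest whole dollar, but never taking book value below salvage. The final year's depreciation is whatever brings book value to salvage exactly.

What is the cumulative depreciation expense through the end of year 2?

$96,063

Depreciable base = $128,084 − $16,600 = $111,484.
Year 1: DB = ⌊$128,084 × 150%/3⌋ = $64,042; SL = ⌊$111,484/3⌋ = $37,161 → take DB $64,042. Book value $64,042.
Year 2: DB = ⌊$64,042 × 150%/3⌋ = $32,021; SL = ⌊$47,442/2⌋ = $23,721 → take DB $32,021. Book value $32,021.
Accumulated through year 2 = $128,084 − $32,021 = $96,063.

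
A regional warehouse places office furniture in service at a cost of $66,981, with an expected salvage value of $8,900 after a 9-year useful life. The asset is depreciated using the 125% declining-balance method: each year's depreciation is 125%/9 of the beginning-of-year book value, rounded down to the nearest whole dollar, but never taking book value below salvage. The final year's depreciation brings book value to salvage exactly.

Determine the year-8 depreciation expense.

$3,266

Depreciable base = $66,981 − $8,900 = $58,081.
Year 1: ⌊$66,981 × 125%/9⌋ = $9,302. Book value $57,679.
Year 2: ⌊$57,679 × 125%/9⌋ = $8,010. Book value $49,669.
Year 3: ⌊$49,669 × 125%/9⌋ = $6,898. Book value $42,771.
Year 4: ⌊$42,771 × 125%/9⌋ = $5,940. Book value $36,831.
Year 5: ⌊$36,831 × 125%/9⌋ = $5,115. Book value $31,716.
Year 6: ⌊$31,716 × 125%/9⌋ = $4,405. Book value $27,311.
Year 7: ⌊$27,311 × 125%/9⌋ = $3,793. Book value $23,518.
Year 8: ⌊$23,518 × 125%/9⌋ = $3,266. Book value $20,252.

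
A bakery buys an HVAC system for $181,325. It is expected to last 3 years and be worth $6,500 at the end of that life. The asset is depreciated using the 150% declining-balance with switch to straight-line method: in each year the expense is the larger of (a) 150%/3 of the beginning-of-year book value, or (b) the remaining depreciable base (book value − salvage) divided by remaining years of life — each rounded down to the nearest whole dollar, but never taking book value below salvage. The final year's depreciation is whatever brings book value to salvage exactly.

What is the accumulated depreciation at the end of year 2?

$135,993

Depreciable base = $181,325 − $6,500 = $174,825.
Year 1: DB = ⌊$181,325 × 150%/3⌋ = $90,662; SL = ⌊$174,825/3⌋ = $58,275 → take DB $90,662. Book value $90,663.
Year 2: DB = ⌊$90,663 × 150%/3⌋ = $45,331; SL = ⌊$84,163/2⌋ = $42,081 → take DB $45,331. Book value $45,332.
Accumulated through year 2 = $181,325 − $45,332 = $135,993.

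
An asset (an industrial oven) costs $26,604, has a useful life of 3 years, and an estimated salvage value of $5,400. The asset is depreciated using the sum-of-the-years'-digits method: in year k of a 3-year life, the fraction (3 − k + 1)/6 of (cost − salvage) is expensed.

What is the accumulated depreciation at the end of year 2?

Depreciable base = $26,604 − $5,400 = $21,204.
Sum of the years' digits = 3+2+1 = 6.
Year 1: $21,204 × 3/6 = $10,602. Book value $16,002.
Year 2: $21,204 × 2/6 = $7,068. Book value $8,934.
Accumulated through year 2 = $26,604 − $8,934 = $17,670.

$17,670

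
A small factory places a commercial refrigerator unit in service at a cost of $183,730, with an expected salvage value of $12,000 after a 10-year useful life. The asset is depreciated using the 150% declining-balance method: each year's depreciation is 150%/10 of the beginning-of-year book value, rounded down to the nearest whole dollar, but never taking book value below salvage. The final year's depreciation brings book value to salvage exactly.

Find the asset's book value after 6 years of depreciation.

$69,296

Depreciable base = $183,730 − $12,000 = $171,730.
Year 1: ⌊$183,730 × 150%/10⌋ = $27,559. Book value $156,171.
Year 2: ⌊$156,171 × 150%/10⌋ = $23,425. Book value $132,746.
Year 3: ⌊$132,746 × 150%/10⌋ = $19,911. Book value $112,835.
Year 4: ⌊$112,835 × 150%/10⌋ = $16,925. Book value $95,910.
Year 5: ⌊$95,910 × 150%/10⌋ = $14,386. Book value $81,524.
Year 6: ⌊$81,524 × 150%/10⌋ = $12,228. Book value $69,296.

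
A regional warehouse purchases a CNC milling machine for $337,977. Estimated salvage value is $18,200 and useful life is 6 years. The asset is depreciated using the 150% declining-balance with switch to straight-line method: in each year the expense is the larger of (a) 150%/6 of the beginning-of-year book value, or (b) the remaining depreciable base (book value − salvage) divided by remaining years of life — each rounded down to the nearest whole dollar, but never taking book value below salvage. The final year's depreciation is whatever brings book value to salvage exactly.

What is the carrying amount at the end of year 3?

Depreciable base = $337,977 − $18,200 = $319,777.
Year 1: DB = ⌊$337,977 × 150%/6⌋ = $84,494; SL = ⌊$319,777/6⌋ = $53,296 → take DB $84,494. Book value $253,483.
Year 2: DB = ⌊$253,483 × 150%/6⌋ = $63,370; SL = ⌊$235,283/5⌋ = $47,056 → take DB $63,370. Book value $190,113.
Year 3: DB = ⌊$190,113 × 150%/6⌋ = $47,528; SL = ⌊$171,913/4⌋ = $42,978 → take DB $47,528. Book value $142,585.

$142,585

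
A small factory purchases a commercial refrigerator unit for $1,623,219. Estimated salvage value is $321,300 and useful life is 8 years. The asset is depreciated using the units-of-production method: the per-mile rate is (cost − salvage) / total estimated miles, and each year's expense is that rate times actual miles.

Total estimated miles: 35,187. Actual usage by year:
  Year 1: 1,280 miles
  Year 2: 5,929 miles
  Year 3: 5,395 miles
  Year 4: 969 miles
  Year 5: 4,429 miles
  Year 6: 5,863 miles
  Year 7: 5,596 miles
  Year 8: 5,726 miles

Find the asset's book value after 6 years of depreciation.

Depreciable base = $1,623,219 − $321,300 = $1,301,919.
Rate = $1,301,919 / 35,187 miles = $37 per mile.
Year 1: 1,280 × $37 = $47,360. Book value $1,575,859.
Year 2: 5,929 × $37 = $219,373. Book value $1,356,486.
Year 3: 5,395 × $37 = $199,615. Book value $1,156,871.
Year 4: 969 × $37 = $35,853. Book value $1,121,018.
Year 5: 4,429 × $37 = $163,873. Book value $957,145.
Year 6: 5,863 × $37 = $216,931. Book value $740,214.

$740,214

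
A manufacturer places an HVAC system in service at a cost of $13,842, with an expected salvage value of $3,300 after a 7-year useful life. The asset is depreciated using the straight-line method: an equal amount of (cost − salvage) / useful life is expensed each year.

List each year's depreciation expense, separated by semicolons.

$1,506; $1,506; $1,506; $1,506; $1,506; $1,506; $1,506

Depreciable base = $13,842 − $3,300 = $10,542.
Annual expense = $10,542 / 7 = $1,506.
End of year 1: book value $12,336.
End of year 2: book value $10,830.
End of year 3: book value $9,324.
End of year 4: book value $7,818.
End of year 5: book value $6,312.
End of year 6: book value $4,806.
End of year 7: book value $3,300.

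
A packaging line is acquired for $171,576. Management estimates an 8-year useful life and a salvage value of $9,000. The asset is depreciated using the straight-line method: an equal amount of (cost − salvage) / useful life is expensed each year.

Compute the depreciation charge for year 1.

Depreciable base = $171,576 − $9,000 = $162,576.
Annual expense = $162,576 / 8 = $20,322.

$20,322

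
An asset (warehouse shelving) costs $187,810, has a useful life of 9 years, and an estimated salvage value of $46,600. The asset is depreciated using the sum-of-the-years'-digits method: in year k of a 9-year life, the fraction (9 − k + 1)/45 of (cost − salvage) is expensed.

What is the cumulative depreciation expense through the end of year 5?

Depreciable base = $187,810 − $46,600 = $141,210.
Sum of the years' digits = 9+8+7+6+5+4+3+2+1 = 45.
Year 1: $141,210 × 9/45 = $28,242. Book value $159,568.
Year 2: $141,210 × 8/45 = $25,104. Book value $134,464.
Year 3: $141,210 × 7/45 = $21,966. Book value $112,498.
Year 4: $141,210 × 6/45 = $18,828. Book value $93,670.
Year 5: $141,210 × 5/45 = $15,690. Book value $77,980.
Accumulated through year 5 = $187,810 − $77,980 = $109,830.

$109,830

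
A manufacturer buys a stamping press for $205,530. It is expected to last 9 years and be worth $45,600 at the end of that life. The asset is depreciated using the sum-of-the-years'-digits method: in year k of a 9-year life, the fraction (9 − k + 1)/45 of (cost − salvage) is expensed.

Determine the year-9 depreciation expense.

Depreciable base = $205,530 − $45,600 = $159,930.
Sum of the years' digits = 9+8+7+6+5+4+3+2+1 = 45.
Year 1: $159,930 × 9/45 = $31,986. Book value $173,544.
Year 2: $159,930 × 8/45 = $28,432. Book value $145,112.
Year 3: $159,930 × 7/45 = $24,878. Book value $120,234.
Year 4: $159,930 × 6/45 = $21,324. Book value $98,910.
Year 5: $159,930 × 5/45 = $17,770. Book value $81,140.
Year 6: $159,930 × 4/45 = $14,216. Book value $66,924.
Year 7: $159,930 × 3/45 = $10,662. Book value $56,262.
Year 8: $159,930 × 2/45 = $7,108. Book value $49,154.
Year 9: $159,930 × 1/45 = $3,554. Book value $45,600.

$3,554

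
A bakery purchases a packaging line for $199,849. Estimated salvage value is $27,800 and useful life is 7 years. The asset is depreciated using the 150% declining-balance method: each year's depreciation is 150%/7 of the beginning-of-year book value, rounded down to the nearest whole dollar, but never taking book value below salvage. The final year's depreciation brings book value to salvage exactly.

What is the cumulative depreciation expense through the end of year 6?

Depreciable base = $199,849 − $27,800 = $172,049.
Year 1: ⌊$199,849 × 150%/7⌋ = $42,824. Book value $157,025.
Year 2: ⌊$157,025 × 150%/7⌋ = $33,648. Book value $123,377.
Year 3: ⌊$123,377 × 150%/7⌋ = $26,437. Book value $96,940.
Year 4: ⌊$96,940 × 150%/7⌋ = $20,772. Book value $76,168.
Year 5: ⌊$76,168 × 150%/7⌋ = $16,321. Book value $59,847.
Year 6: ⌊$59,847 × 150%/7⌋ = $12,824. Book value $47,023.
Accumulated through year 6 = $199,849 − $47,023 = $152,826.

$152,826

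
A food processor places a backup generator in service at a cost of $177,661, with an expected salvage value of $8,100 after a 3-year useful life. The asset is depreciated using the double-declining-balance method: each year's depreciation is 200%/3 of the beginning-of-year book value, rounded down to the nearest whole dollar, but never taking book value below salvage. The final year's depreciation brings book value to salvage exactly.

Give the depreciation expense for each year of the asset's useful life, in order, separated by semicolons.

$118,440; $39,480; $11,641

Depreciable base = $177,661 − $8,100 = $169,561.
Year 1: ⌊$177,661 × 200%/3⌋ = $118,440. Book value $59,221.
Year 2: ⌊$59,221 × 200%/3⌋ = $39,480. Book value $19,741.
Year 3 (final): $19,741 − $8,100 = $11,641. Book value $8,100.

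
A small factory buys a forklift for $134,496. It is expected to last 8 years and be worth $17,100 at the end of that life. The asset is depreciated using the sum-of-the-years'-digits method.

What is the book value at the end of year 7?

$20,361

Depreciable base = $134,496 − $17,100 = $117,396.
Sum of the years' digits = 8+7+6+5+4+3+2+1 = 36.
Year 1: $117,396 × 8/36 = $26,088. Book value $108,408.
Year 2: $117,396 × 7/36 = $22,827. Book value $85,581.
Year 3: $117,396 × 6/36 = $19,566. Book value $66,015.
Year 4: $117,396 × 5/36 = $16,305. Book value $49,710.
Year 5: $117,396 × 4/36 = $13,044. Book value $36,666.
Year 6: $117,396 × 3/36 = $9,783. Book value $26,883.
Year 7: $117,396 × 2/36 = $6,522. Book value $20,361.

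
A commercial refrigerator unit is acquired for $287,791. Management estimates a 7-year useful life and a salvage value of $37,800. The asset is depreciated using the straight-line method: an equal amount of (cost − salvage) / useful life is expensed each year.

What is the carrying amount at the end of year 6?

Depreciable base = $287,791 − $37,800 = $249,991.
Annual expense = $249,991 / 7 = $35,713.
End of year 1: book value $252,078.
End of year 2: book value $216,365.
End of year 3: book value $180,652.
End of year 4: book value $144,939.
End of year 5: book value $109,226.
End of year 6: book value $73,513.

$73,513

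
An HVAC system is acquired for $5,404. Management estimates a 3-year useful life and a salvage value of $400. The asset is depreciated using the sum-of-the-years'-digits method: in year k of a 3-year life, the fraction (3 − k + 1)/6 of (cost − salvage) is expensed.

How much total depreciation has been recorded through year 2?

$4,170

Depreciable base = $5,404 − $400 = $5,004.
Sum of the years' digits = 3+2+1 = 6.
Year 1: $5,004 × 3/6 = $2,502. Book value $2,902.
Year 2: $5,004 × 2/6 = $1,668. Book value $1,234.
Accumulated through year 2 = $5,404 − $1,234 = $4,170.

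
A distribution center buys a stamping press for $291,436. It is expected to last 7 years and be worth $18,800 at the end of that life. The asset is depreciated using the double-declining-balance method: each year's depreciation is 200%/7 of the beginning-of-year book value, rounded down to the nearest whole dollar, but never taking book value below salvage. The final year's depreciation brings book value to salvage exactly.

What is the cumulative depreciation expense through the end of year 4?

Depreciable base = $291,436 − $18,800 = $272,636.
Year 1: ⌊$291,436 × 200%/7⌋ = $83,267. Book value $208,169.
Year 2: ⌊$208,169 × 200%/7⌋ = $59,476. Book value $148,693.
Year 3: ⌊$148,693 × 200%/7⌋ = $42,483. Book value $106,210.
Year 4: ⌊$106,210 × 200%/7⌋ = $30,345. Book value $75,865.
Accumulated through year 4 = $291,436 − $75,865 = $215,571.

$215,571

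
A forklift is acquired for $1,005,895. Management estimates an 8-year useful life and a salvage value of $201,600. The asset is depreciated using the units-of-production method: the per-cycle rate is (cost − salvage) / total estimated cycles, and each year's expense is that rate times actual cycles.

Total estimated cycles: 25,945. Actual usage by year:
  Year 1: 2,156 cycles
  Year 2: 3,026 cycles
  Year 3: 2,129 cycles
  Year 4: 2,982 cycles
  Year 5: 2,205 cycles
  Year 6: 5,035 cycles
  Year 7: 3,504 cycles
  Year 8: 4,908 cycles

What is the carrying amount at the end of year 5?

$618,457

Depreciable base = $1,005,895 − $201,600 = $804,295.
Rate = $804,295 / 25,945 cycles = $31 per cycle.
Year 1: 2,156 × $31 = $66,836. Book value $939,059.
Year 2: 3,026 × $31 = $93,806. Book value $845,253.
Year 3: 2,129 × $31 = $65,999. Book value $779,254.
Year 4: 2,982 × $31 = $92,442. Book value $686,812.
Year 5: 2,205 × $31 = $68,355. Book value $618,457.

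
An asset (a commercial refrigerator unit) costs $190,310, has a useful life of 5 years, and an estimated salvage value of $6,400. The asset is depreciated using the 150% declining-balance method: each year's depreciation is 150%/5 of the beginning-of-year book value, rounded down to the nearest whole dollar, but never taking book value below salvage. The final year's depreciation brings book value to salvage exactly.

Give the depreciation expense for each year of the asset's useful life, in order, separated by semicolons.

$57,093; $39,965; $27,975; $19,583; $39,294

Depreciable base = $190,310 − $6,400 = $183,910.
Year 1: ⌊$190,310 × 150%/5⌋ = $57,093. Book value $133,217.
Year 2: ⌊$133,217 × 150%/5⌋ = $39,965. Book value $93,252.
Year 3: ⌊$93,252 × 150%/5⌋ = $27,975. Book value $65,277.
Year 4: ⌊$65,277 × 150%/5⌋ = $19,583. Book value $45,694.
Year 5 (final): $45,694 − $6,400 = $39,294. Book value $6,400.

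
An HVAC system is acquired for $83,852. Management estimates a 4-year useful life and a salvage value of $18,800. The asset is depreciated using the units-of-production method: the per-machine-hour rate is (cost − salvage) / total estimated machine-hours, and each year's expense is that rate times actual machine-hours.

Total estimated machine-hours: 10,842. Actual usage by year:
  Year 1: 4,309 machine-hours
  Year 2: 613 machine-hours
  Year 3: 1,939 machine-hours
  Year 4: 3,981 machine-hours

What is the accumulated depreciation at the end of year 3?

$41,166

Depreciable base = $83,852 − $18,800 = $65,052.
Rate = $65,052 / 10,842 machine-hours = $6 per machine-hour.
Year 1: 4,309 × $6 = $25,854. Book value $57,998.
Year 2: 613 × $6 = $3,678. Book value $54,320.
Year 3: 1,939 × $6 = $11,634. Book value $42,686.
Accumulated through year 3 = $83,852 − $42,686 = $41,166.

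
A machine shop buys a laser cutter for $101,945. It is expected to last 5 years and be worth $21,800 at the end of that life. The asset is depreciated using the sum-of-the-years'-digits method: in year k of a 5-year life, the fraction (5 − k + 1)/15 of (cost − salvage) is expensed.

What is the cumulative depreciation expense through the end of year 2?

Depreciable base = $101,945 − $21,800 = $80,145.
Sum of the years' digits = 5+4+3+2+1 = 15.
Year 1: $80,145 × 5/15 = $26,715. Book value $75,230.
Year 2: $80,145 × 4/15 = $21,372. Book value $53,858.
Accumulated through year 2 = $101,945 − $53,858 = $48,087.

$48,087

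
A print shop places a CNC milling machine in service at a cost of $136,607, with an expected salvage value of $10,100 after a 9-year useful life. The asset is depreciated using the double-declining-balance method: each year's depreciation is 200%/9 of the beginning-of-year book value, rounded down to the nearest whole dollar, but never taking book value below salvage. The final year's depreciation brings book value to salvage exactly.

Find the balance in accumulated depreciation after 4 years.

$86,615

Depreciable base = $136,607 − $10,100 = $126,507.
Year 1: ⌊$136,607 × 200%/9⌋ = $30,357. Book value $106,250.
Year 2: ⌊$106,250 × 200%/9⌋ = $23,611. Book value $82,639.
Year 3: ⌊$82,639 × 200%/9⌋ = $18,364. Book value $64,275.
Year 4: ⌊$64,275 × 200%/9⌋ = $14,283. Book value $49,992.
Accumulated through year 4 = $136,607 − $49,992 = $86,615.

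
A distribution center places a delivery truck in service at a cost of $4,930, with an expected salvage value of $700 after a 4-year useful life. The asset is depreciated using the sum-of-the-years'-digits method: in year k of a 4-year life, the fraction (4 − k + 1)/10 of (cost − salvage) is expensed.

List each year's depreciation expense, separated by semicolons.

Depreciable base = $4,930 − $700 = $4,230.
Sum of the years' digits = 4+3+2+1 = 10.
Year 1: $4,230 × 4/10 = $1,692. Book value $3,238.
Year 2: $4,230 × 3/10 = $1,269. Book value $1,969.
Year 3: $4,230 × 2/10 = $846. Book value $1,123.
Year 4: $4,230 × 1/10 = $423. Book value $700.

$1,692; $1,269; $846; $423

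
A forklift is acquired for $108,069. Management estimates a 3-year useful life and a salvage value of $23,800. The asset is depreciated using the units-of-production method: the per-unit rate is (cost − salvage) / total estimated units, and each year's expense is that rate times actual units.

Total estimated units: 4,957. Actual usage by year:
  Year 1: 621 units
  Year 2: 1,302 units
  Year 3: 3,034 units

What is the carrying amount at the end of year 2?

$75,378

Depreciable base = $108,069 − $23,800 = $84,269.
Rate = $84,269 / 4,957 units = $17 per unit.
Year 1: 621 × $17 = $10,557. Book value $97,512.
Year 2: 1,302 × $17 = $22,134. Book value $75,378.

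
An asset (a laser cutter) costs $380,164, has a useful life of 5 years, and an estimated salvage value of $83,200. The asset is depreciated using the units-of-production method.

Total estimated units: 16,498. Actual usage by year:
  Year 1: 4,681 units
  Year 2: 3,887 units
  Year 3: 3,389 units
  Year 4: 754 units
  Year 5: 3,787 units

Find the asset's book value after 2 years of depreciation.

$225,940

Depreciable base = $380,164 − $83,200 = $296,964.
Rate = $296,964 / 16,498 units = $18 per unit.
Year 1: 4,681 × $18 = $84,258. Book value $295,906.
Year 2: 3,887 × $18 = $69,966. Book value $225,940.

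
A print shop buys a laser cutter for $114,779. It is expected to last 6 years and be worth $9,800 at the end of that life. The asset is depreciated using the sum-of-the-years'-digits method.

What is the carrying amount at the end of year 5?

$14,799

Depreciable base = $114,779 − $9,800 = $104,979.
Sum of the years' digits = 6+5+4+3+2+1 = 21.
Year 1: $104,979 × 6/21 = $29,994. Book value $84,785.
Year 2: $104,979 × 5/21 = $24,995. Book value $59,790.
Year 3: $104,979 × 4/21 = $19,996. Book value $39,794.
Year 4: $104,979 × 3/21 = $14,997. Book value $24,797.
Year 5: $104,979 × 2/21 = $9,998. Book value $14,799.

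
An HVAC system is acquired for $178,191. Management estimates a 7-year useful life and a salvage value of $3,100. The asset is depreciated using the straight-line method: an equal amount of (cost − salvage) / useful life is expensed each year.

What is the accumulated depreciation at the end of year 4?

Depreciable base = $178,191 − $3,100 = $175,091.
Annual expense = $175,091 / 7 = $25,013.
End of year 1: book value $153,178.
End of year 2: book value $128,165.
End of year 3: book value $103,152.
End of year 4: book value $78,139.
Accumulated through year 4 = $178,191 − $78,139 = $100,052.

$100,052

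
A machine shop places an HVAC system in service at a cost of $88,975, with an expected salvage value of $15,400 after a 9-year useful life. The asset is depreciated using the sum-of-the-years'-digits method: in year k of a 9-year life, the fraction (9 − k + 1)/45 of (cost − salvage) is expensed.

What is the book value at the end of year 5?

$31,750

Depreciable base = $88,975 − $15,400 = $73,575.
Sum of the years' digits = 9+8+7+6+5+4+3+2+1 = 45.
Year 1: $73,575 × 9/45 = $14,715. Book value $74,260.
Year 2: $73,575 × 8/45 = $13,080. Book value $61,180.
Year 3: $73,575 × 7/45 = $11,445. Book value $49,735.
Year 4: $73,575 × 6/45 = $9,810. Book value $39,925.
Year 5: $73,575 × 5/45 = $8,175. Book value $31,750.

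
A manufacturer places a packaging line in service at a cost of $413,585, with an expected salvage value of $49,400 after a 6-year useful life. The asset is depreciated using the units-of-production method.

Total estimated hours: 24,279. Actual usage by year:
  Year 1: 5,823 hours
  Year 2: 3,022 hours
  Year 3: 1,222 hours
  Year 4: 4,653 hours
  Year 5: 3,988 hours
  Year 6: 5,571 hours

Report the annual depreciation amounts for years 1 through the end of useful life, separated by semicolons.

$87,345; $45,330; $18,330; $69,795; $59,820; $83,565

Depreciable base = $413,585 − $49,400 = $364,185.
Rate = $364,185 / 24,279 hours = $15 per hour.
Year 1: 5,823 × $15 = $87,345. Book value $326,240.
Year 2: 3,022 × $15 = $45,330. Book value $280,910.
Year 3: 1,222 × $15 = $18,330. Book value $262,580.
Year 4: 4,653 × $15 = $69,795. Book value $192,785.
Year 5: 3,988 × $15 = $59,820. Book value $132,965.
Year 6: 5,571 × $15 = $83,565. Book value $49,400.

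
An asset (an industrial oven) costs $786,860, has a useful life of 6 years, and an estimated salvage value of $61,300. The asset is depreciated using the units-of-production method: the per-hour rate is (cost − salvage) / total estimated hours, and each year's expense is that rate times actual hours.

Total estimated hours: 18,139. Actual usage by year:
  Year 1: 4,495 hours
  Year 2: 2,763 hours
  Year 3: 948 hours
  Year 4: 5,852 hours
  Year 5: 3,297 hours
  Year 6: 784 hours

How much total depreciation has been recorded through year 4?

$562,320

Depreciable base = $786,860 − $61,300 = $725,560.
Rate = $725,560 / 18,139 hours = $40 per hour.
Year 1: 4,495 × $40 = $179,800. Book value $607,060.
Year 2: 2,763 × $40 = $110,520. Book value $496,540.
Year 3: 948 × $40 = $37,920. Book value $458,620.
Year 4: 5,852 × $40 = $234,080. Book value $224,540.
Accumulated through year 4 = $786,860 − $224,540 = $562,320.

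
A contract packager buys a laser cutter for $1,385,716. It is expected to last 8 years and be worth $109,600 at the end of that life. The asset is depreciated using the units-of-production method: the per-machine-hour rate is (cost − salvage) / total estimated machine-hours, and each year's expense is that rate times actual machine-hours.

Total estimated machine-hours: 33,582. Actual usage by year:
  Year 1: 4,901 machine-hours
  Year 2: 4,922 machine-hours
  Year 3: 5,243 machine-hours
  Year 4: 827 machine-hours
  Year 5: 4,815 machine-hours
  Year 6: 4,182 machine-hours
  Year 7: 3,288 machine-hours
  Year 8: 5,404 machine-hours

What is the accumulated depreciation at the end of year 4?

$603,934

Depreciable base = $1,385,716 − $109,600 = $1,276,116.
Rate = $1,276,116 / 33,582 machine-hours = $38 per machine-hour.
Year 1: 4,901 × $38 = $186,238. Book value $1,199,478.
Year 2: 4,922 × $38 = $187,036. Book value $1,012,442.
Year 3: 5,243 × $38 = $199,234. Book value $813,208.
Year 4: 827 × $38 = $31,426. Book value $781,782.
Accumulated through year 4 = $1,385,716 − $781,782 = $603,934.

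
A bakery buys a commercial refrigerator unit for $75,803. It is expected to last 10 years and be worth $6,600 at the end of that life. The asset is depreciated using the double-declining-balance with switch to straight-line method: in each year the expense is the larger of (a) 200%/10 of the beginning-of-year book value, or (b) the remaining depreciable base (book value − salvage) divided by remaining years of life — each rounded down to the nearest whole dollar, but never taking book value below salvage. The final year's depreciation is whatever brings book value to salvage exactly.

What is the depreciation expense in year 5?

$6,210

Depreciable base = $75,803 − $6,600 = $69,203.
Year 1: DB = ⌊$75,803 × 200%/10⌋ = $15,160; SL = ⌊$69,203/10⌋ = $6,920 → take DB $15,160. Book value $60,643.
Year 2: DB = ⌊$60,643 × 200%/10⌋ = $12,128; SL = ⌊$54,043/9⌋ = $6,004 → take DB $12,128. Book value $48,515.
Year 3: DB = ⌊$48,515 × 200%/10⌋ = $9,703; SL = ⌊$41,915/8⌋ = $5,239 → take DB $9,703. Book value $38,812.
Year 4: DB = ⌊$38,812 × 200%/10⌋ = $7,762; SL = ⌊$32,212/7⌋ = $4,601 → take DB $7,762. Book value $31,050.
Year 5: DB = ⌊$31,050 × 200%/10⌋ = $6,210; SL = ⌊$24,450/6⌋ = $4,075 → take DB $6,210. Book value $24,840.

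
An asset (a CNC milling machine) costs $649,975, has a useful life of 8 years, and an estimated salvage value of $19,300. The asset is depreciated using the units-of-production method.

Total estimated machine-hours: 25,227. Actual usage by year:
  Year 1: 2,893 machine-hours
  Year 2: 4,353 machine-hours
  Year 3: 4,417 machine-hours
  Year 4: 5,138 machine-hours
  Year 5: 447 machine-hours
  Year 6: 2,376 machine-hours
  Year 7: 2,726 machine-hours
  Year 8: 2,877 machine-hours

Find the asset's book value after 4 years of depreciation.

Depreciable base = $649,975 − $19,300 = $630,675.
Rate = $630,675 / 25,227 machine-hours = $25 per machine-hour.
Year 1: 2,893 × $25 = $72,325. Book value $577,650.
Year 2: 4,353 × $25 = $108,825. Book value $468,825.
Year 3: 4,417 × $25 = $110,425. Book value $358,400.
Year 4: 5,138 × $25 = $128,450. Book value $229,950.

$229,950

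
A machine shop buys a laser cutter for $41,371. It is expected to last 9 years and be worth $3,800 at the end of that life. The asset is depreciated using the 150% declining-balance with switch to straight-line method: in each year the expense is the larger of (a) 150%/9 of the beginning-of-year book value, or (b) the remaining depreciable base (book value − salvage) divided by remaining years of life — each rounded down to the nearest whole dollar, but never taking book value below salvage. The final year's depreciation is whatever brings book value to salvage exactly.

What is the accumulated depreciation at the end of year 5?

Depreciable base = $41,371 − $3,800 = $37,571.
Year 1: DB = ⌊$41,371 × 150%/9⌋ = $6,895; SL = ⌊$37,571/9⌋ = $4,174 → take DB $6,895. Book value $34,476.
Year 2: DB = ⌊$34,476 × 150%/9⌋ = $5,746; SL = ⌊$30,676/8⌋ = $3,834 → take DB $5,746. Book value $28,730.
Year 3: DB = ⌊$28,730 × 150%/9⌋ = $4,788; SL = ⌊$24,930/7⌋ = $3,561 → take DB $4,788. Book value $23,942.
Year 4: DB = ⌊$23,942 × 150%/9⌋ = $3,990; SL = ⌊$20,142/6⌋ = $3,357 → take DB $3,990. Book value $19,952.
Year 5: DB = ⌊$19,952 × 150%/9⌋ = $3,325; SL = ⌊$16,152/5⌋ = $3,230 → take DB $3,325. Book value $16,627.
Accumulated through year 5 = $41,371 − $16,627 = $24,744.

$24,744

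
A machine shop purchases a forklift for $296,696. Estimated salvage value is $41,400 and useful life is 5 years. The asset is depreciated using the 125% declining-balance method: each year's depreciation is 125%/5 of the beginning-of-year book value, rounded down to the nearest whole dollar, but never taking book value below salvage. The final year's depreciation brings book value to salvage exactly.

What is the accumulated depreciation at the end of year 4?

Depreciable base = $296,696 − $41,400 = $255,296.
Year 1: ⌊$296,696 × 125%/5⌋ = $74,174. Book value $222,522.
Year 2: ⌊$222,522 × 125%/5⌋ = $55,630. Book value $166,892.
Year 3: ⌊$166,892 × 125%/5⌋ = $41,723. Book value $125,169.
Year 4: ⌊$125,169 × 125%/5⌋ = $31,292. Book value $93,877.
Accumulated through year 4 = $296,696 − $93,877 = $202,819.

$202,819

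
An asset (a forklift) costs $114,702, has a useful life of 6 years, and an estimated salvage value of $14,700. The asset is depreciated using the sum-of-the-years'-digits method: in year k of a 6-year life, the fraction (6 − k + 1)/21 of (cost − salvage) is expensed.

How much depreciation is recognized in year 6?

$4,762

Depreciable base = $114,702 − $14,700 = $100,002.
Sum of the years' digits = 6+5+4+3+2+1 = 21.
Year 1: $100,002 × 6/21 = $28,572. Book value $86,130.
Year 2: $100,002 × 5/21 = $23,810. Book value $62,320.
Year 3: $100,002 × 4/21 = $19,048. Book value $43,272.
Year 4: $100,002 × 3/21 = $14,286. Book value $28,986.
Year 5: $100,002 × 2/21 = $9,524. Book value $19,462.
Year 6: $100,002 × 1/21 = $4,762. Book value $14,700.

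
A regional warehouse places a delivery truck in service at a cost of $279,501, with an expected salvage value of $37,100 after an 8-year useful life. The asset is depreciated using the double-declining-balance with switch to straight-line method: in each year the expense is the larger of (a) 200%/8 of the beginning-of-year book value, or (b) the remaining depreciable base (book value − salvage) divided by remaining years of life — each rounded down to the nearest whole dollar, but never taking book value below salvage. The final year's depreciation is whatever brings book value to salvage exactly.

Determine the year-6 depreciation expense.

$16,582

Depreciable base = $279,501 − $37,100 = $242,401.
Year 1: DB = ⌊$279,501 × 200%/8⌋ = $69,875; SL = ⌊$242,401/8⌋ = $30,300 → take DB $69,875. Book value $209,626.
Year 2: DB = ⌊$209,626 × 200%/8⌋ = $52,406; SL = ⌊$172,526/7⌋ = $24,646 → take DB $52,406. Book value $157,220.
Year 3: DB = ⌊$157,220 × 200%/8⌋ = $39,305; SL = ⌊$120,120/6⌋ = $20,020 → take DB $39,305. Book value $117,915.
Year 4: DB = ⌊$117,915 × 200%/8⌋ = $29,478; SL = ⌊$80,815/5⌋ = $16,163 → take DB $29,478. Book value $88,437.
Year 5: DB = ⌊$88,437 × 200%/8⌋ = $22,109; SL = ⌊$51,337/4⌋ = $12,834 → take DB $22,109. Book value $66,328.
Year 6: DB = ⌊$66,328 × 200%/8⌋ = $16,582; SL = ⌊$29,228/3⌋ = $9,742 → take DB $16,582. Book value $49,746.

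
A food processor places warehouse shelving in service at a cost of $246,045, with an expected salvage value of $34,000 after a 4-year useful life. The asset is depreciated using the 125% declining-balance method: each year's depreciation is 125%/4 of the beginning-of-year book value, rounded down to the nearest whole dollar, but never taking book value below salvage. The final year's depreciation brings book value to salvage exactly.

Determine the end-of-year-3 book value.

Depreciable base = $246,045 − $34,000 = $212,045.
Year 1: ⌊$246,045 × 125%/4⌋ = $76,889. Book value $169,156.
Year 2: ⌊$169,156 × 125%/4⌋ = $52,861. Book value $116,295.
Year 3: ⌊$116,295 × 125%/4⌋ = $36,342. Book value $79,953.

$79,953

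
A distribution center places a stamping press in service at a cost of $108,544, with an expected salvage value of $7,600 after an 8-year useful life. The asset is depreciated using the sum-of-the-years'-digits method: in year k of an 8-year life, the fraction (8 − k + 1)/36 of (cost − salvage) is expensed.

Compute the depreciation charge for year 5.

Depreciable base = $108,544 − $7,600 = $100,944.
Sum of the years' digits = 8+7+6+5+4+3+2+1 = 36.
Year 1: $100,944 × 8/36 = $22,432. Book value $86,112.
Year 2: $100,944 × 7/36 = $19,628. Book value $66,484.
Year 3: $100,944 × 6/36 = $16,824. Book value $49,660.
Year 4: $100,944 × 5/36 = $14,020. Book value $35,640.
Year 5: $100,944 × 4/36 = $11,216. Book value $24,424.

$11,216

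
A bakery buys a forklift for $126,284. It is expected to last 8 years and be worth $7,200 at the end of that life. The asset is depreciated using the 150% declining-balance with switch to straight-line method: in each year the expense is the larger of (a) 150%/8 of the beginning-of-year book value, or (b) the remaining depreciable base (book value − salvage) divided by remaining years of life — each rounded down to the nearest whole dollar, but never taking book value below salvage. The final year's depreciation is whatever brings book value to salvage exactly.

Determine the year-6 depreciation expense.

Depreciable base = $126,284 − $7,200 = $119,084.
Year 1: DB = ⌊$126,284 × 150%/8⌋ = $23,678; SL = ⌊$119,084/8⌋ = $14,885 → take DB $23,678. Book value $102,606.
Year 2: DB = ⌊$102,606 × 150%/8⌋ = $19,238; SL = ⌊$95,406/7⌋ = $13,629 → take DB $19,238. Book value $83,368.
Year 3: DB = ⌊$83,368 × 150%/8⌋ = $15,631; SL = ⌊$76,168/6⌋ = $12,694 → take DB $15,631. Book value $67,737.
Year 4: DB = ⌊$67,737 × 150%/8⌋ = $12,700; SL = ⌊$60,537/5⌋ = $12,107 → take DB $12,700. Book value $55,037.
Year 5: DB = ⌊$55,037 × 150%/8⌋ = $10,319; SL = ⌊$47,837/4⌋ = $11,959 → take SL $11,959. Book value $43,078.
Year 6: DB = ⌊$43,078 × 150%/8⌋ = $8,077; SL = ⌊$35,878/3⌋ = $11,959 → take SL $11,959. Book value $31,119.

$11,959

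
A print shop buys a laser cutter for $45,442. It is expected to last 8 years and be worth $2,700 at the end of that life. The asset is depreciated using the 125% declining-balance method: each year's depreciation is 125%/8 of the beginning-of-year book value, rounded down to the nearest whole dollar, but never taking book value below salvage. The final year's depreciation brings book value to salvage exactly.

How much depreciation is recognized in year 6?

$3,036

Depreciable base = $45,442 − $2,700 = $42,742.
Year 1: ⌊$45,442 × 125%/8⌋ = $7,100. Book value $38,342.
Year 2: ⌊$38,342 × 125%/8⌋ = $5,990. Book value $32,352.
Year 3: ⌊$32,352 × 125%/8⌋ = $5,055. Book value $27,297.
Year 4: ⌊$27,297 × 125%/8⌋ = $4,265. Book value $23,032.
Year 5: ⌊$23,032 × 125%/8⌋ = $3,598. Book value $19,434.
Year 6: ⌊$19,434 × 125%/8⌋ = $3,036. Book value $16,398.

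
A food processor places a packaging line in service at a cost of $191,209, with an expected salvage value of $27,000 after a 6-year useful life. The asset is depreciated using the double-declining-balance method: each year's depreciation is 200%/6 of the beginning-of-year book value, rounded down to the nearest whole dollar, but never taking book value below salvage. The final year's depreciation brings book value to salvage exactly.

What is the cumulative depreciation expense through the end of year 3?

Depreciable base = $191,209 − $27,000 = $164,209.
Year 1: ⌊$191,209 × 200%/6⌋ = $63,736. Book value $127,473.
Year 2: ⌊$127,473 × 200%/6⌋ = $42,491. Book value $84,982.
Year 3: ⌊$84,982 × 200%/6⌋ = $28,327. Book value $56,655.
Accumulated through year 3 = $191,209 − $56,655 = $134,554.

$134,554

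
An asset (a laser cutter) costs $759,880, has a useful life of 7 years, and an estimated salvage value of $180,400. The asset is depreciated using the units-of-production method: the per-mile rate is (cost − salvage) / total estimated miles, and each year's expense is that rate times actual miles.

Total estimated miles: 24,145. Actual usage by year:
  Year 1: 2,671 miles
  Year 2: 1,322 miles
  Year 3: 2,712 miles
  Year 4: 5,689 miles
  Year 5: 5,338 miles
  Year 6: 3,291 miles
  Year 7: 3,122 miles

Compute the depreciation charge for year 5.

Depreciable base = $759,880 − $180,400 = $579,480.
Rate = $579,480 / 24,145 miles = $24 per mile.
Year 1: 2,671 × $24 = $64,104. Book value $695,776.
Year 2: 1,322 × $24 = $31,728. Book value $664,048.
Year 3: 2,712 × $24 = $65,088. Book value $598,960.
Year 4: 5,689 × $24 = $136,536. Book value $462,424.
Year 5: 5,338 × $24 = $128,112. Book value $334,312.

$128,112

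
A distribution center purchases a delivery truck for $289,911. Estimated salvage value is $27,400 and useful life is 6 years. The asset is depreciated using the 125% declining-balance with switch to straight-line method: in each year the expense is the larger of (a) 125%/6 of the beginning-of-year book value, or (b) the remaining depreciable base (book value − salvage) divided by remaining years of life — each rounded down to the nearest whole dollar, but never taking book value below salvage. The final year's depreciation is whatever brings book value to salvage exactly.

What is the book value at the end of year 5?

$65,975

Depreciable base = $289,911 − $27,400 = $262,511.
Year 1: DB = ⌊$289,911 × 125%/6⌋ = $60,398; SL = ⌊$262,511/6⌋ = $43,751 → take DB $60,398. Book value $229,513.
Year 2: DB = ⌊$229,513 × 125%/6⌋ = $47,815; SL = ⌊$202,113/5⌋ = $40,422 → take DB $47,815. Book value $181,698.
Year 3: DB = ⌊$181,698 × 125%/6⌋ = $37,853; SL = ⌊$154,298/4⌋ = $38,574 → take SL $38,574. Book value $143,124.
Year 4: DB = ⌊$143,124 × 125%/6⌋ = $29,817; SL = ⌊$115,724/3⌋ = $38,574 → take SL $38,574. Book value $104,550.
Year 5: DB = ⌊$104,550 × 125%/6⌋ = $21,781; SL = ⌊$77,150/2⌋ = $38,575 → take SL $38,575. Book value $65,975.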